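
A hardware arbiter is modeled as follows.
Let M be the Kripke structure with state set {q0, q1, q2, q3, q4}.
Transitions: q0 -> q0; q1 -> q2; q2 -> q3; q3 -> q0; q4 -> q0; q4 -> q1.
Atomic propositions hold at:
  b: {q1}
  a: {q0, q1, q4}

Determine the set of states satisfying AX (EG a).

EG a: greatest fixpoint, start Z0 = {q0, q1, q4}, keep only states in Sat with some successor in Z. Z1 = {q0, q4}; fixed.
Sat(EG a) = {q0, q4}
Sat(AX (EG a)) = {s : every successor in {q0, q4}} = {q0, q3}

{q0, q3}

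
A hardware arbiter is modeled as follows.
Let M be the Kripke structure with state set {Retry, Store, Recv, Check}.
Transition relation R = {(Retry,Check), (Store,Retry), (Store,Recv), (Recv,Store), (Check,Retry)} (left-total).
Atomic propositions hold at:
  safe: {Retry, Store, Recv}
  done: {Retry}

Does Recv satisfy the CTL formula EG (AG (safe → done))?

No

Sat(safe → done) = {Retry, Check}
AG (safe → done): greatest fixpoint, start Z0 = {Retry, Check}, keep only states in Sat with every successor in Z. Already a fixed point.
Sat(AG (safe → done)) = {Retry, Check}
EG (AG (safe → done)): greatest fixpoint, start Z0 = {Retry, Check}, keep only states in Sat with some successor in Z. Already a fixed point.
Sat(EG (AG (safe → done))) = {Retry, Check}
Recv ∉ Sat(EG (AG (safe → done))) = {Retry, Check}, so the formula does not hold at Recv.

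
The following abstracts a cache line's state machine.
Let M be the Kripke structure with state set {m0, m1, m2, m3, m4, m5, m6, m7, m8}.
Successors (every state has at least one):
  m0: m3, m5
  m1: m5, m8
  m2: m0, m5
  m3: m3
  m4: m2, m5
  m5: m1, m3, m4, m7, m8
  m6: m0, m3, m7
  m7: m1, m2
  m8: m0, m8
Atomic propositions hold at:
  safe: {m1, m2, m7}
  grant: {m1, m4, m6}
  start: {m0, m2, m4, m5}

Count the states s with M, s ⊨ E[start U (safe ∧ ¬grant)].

Sat(¬grant) = {m0, m2, m3, m5, m7, m8}
Sat(safe ∧ ¬grant) = {m2, m7}
E[start U (safe ∧ ¬grant)]: least fixpoint, start Z0 = Sat((safe ∧ ¬grant)) = {m2, m7}, add states in Sat(start) with some successor in Z. Z1 = {m2, m4, m5, m7}; Z2 = {m0, m2, m4, m5, m7}; fixed.
Sat(E[start U (safe ∧ ¬grant)]) = {m0, m2, m4, m5, m7}
|Sat(E[start U (safe ∧ ¬grant)])| = |{m0, m2, m4, m5, m7}| = 5.

5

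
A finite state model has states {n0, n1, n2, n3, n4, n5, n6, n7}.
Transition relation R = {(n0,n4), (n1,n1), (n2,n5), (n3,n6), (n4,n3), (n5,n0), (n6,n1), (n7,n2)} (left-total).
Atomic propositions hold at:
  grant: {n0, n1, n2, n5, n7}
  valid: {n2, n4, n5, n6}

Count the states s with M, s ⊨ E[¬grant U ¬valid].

6

Sat(¬grant) = {n3, n4, n6}
Sat(¬valid) = {n0, n1, n3, n7}
E[¬grant U ¬valid]: least fixpoint, start Z0 = Sat(¬valid) = {n0, n1, n3, n7}, add states in Sat(¬grant) with some successor in Z. Z1 = {n0, n1, n3, n4, n6, n7}; fixed.
Sat(E[¬grant U ¬valid]) = {n0, n1, n3, n4, n6, n7}
|Sat(E[¬grant U ¬valid])| = |{n0, n1, n3, n4, n6, n7}| = 6.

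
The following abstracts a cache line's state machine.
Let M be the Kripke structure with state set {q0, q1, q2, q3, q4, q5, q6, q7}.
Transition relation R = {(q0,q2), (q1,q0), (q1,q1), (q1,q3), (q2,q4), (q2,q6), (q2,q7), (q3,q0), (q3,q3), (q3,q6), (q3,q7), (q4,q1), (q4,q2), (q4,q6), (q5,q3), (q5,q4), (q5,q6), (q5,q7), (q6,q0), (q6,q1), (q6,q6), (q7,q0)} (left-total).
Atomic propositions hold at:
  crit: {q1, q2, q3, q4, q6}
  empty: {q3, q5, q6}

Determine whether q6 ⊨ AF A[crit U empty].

Yes

A[crit U empty]: least fixpoint, start Z0 = Sat(empty) = {q3, q5, q6}, add states in Sat(crit) with every successor in Z. Already a fixed point.
Sat(A[crit U empty]) = {q3, q5, q6}
AF A[crit U empty]: least fixpoint, start Z0 = {q3, q5, q6}, add states with every successor in Z. Already a fixed point.
Sat(AF A[crit U empty]) = {q3, q5, q6}
q6 ∈ Sat(AF A[crit U empty]) = {q3, q5, q6}, so the formula holds at q6.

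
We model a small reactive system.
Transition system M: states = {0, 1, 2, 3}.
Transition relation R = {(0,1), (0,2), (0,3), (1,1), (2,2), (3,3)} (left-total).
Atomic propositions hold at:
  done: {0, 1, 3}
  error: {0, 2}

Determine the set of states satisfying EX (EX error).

{0, 2}

Sat(EX error) = {s : some successor in {0, 2}} = {0, 2}
Sat(EX (EX error)) = {s : some successor in {0, 2}} = {0, 2}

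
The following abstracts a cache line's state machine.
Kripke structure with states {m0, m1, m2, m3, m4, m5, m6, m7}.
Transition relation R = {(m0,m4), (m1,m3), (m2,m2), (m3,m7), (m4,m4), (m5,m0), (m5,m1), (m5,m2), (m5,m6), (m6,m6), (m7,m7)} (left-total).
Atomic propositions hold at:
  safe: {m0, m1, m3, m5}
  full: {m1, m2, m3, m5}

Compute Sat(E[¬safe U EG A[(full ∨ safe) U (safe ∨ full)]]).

Sat(¬safe) = {m2, m4, m6, m7}
Sat(full ∨ safe) = {m0, m1, m2, m3, m5}
Sat(safe ∨ full) = {m0, m1, m2, m3, m5}
A[(full ∨ safe) U (safe ∨ full)]: least fixpoint, start Z0 = Sat((safe ∨ full)) = {m0, m1, m2, m3, m5}, add states in Sat(full ∨ safe) with every successor in Z. Already a fixed point.
Sat(A[(full ∨ safe) U (safe ∨ full)]) = {m0, m1, m2, m3, m5}
EG A[(full ∨ safe) U (safe ∨ full)]: greatest fixpoint, start Z0 = {m0, m1, m2, m3, m5}, keep only states in Sat with some successor in Z. Z1 = {m1, m2, m5}; Z2 = {m2, m5}; fixed.
Sat(EG A[(full ∨ safe) U (safe ∨ full)]) = {m2, m5}
E[¬safe U EG A[(full ∨ safe) U (safe ∨ full)]]: least fixpoint, start Z0 = Sat(EG A[(full ∨ safe) U (safe ∨ full)]) = {m2, m5}, add states in Sat(¬safe) with some successor in Z. Already a fixed point.
Sat(E[¬safe U EG A[(full ∨ safe) U (safe ∨ full)]]) = {m2, m5}

{m2, m5}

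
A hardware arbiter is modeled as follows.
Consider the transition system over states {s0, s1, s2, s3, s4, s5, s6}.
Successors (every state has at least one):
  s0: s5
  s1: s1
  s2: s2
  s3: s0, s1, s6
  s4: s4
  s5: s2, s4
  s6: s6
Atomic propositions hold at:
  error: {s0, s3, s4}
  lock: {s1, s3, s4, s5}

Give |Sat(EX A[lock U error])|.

3

A[lock U error]: least fixpoint, start Z0 = Sat(error) = {s0, s3, s4}, add states in Sat(lock) with every successor in Z. Already a fixed point.
Sat(A[lock U error]) = {s0, s3, s4}
Sat(EX A[lock U error]) = {s : some successor in {s0, s3, s4}} = {s3, s4, s5}
|Sat(EX A[lock U error])| = |{s3, s4, s5}| = 3.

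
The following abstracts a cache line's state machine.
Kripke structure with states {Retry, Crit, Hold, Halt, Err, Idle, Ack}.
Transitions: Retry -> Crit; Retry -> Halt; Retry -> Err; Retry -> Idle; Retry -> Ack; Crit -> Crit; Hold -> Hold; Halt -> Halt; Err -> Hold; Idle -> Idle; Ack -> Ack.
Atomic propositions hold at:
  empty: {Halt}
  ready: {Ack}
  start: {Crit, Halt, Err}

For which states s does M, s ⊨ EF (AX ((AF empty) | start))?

{Retry, Crit, Halt}

AF empty: least fixpoint, start Z0 = {Halt}, add states with every successor in Z. Already a fixed point.
Sat(AF empty) = {Halt}
Sat((AF empty) | start) = {Crit, Halt, Err}
Sat(AX ((AF empty) | start)) = {s : every successor in {Crit, Halt, Err}} = {Crit, Halt}
EF (AX ((AF empty) | start)): least fixpoint, start Z0 = {Crit, Halt}, add states with some successor in Z. Z1 = {Retry, Crit, Halt}; fixed.
Sat(EF (AX ((AF empty) | start))) = {Retry, Crit, Halt}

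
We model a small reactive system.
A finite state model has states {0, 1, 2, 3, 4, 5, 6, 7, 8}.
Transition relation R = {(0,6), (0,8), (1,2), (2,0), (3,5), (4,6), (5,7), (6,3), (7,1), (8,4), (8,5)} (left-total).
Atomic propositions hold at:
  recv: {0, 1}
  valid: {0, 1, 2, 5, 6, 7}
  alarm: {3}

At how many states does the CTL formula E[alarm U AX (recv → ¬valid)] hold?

7

Sat(¬valid) = {3, 4, 8}
Sat(recv → ¬valid) = {2, 3, 4, 5, 6, 7, 8}
Sat(AX (recv → ¬valid)) = {s : every successor in {2, 3, 4, 5, 6, 7, 8}} = {0, 1, 3, 4, 5, 6, 8}
E[alarm U AX (recv → ¬valid)]: least fixpoint, start Z0 = Sat(AX (recv → ¬valid)) = {0, 1, 3, 4, 5, 6, 8}, add states in Sat(alarm) with some successor in Z. Already a fixed point.
Sat(E[alarm U AX (recv → ¬valid)]) = {0, 1, 3, 4, 5, 6, 8}
|Sat(E[alarm U AX (recv → ¬valid)])| = |{0, 1, 3, 4, 5, 6, 8}| = 7.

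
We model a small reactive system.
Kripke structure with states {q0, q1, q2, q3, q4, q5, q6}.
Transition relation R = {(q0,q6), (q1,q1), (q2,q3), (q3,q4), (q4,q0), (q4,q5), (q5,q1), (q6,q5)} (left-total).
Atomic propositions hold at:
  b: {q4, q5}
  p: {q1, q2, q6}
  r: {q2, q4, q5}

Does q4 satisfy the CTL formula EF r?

EF r: least fixpoint, start Z0 = {q2, q4, q5}, add states with some successor in Z. Z1 = {q2, q3, q4, q5, q6}; Z2 = {q0, q2, q3, q4, q5, q6}; fixed.
Sat(EF r) = {q0, q2, q3, q4, q5, q6}
q4 ∈ Sat(EF r) = {q0, q2, q3, q4, q5, q6}, so the formula holds at q4.

Yes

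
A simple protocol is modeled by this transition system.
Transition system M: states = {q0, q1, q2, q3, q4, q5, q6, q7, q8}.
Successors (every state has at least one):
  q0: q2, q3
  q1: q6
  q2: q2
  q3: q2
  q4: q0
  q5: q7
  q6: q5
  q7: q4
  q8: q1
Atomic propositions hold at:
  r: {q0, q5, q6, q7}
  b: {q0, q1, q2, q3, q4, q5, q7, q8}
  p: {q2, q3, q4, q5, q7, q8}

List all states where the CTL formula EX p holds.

{q0, q2, q3, q5, q6, q7}

Sat(EX p) = {s : some successor in {q2, q3, q4, q5, q7, q8}} = {q0, q2, q3, q5, q6, q7}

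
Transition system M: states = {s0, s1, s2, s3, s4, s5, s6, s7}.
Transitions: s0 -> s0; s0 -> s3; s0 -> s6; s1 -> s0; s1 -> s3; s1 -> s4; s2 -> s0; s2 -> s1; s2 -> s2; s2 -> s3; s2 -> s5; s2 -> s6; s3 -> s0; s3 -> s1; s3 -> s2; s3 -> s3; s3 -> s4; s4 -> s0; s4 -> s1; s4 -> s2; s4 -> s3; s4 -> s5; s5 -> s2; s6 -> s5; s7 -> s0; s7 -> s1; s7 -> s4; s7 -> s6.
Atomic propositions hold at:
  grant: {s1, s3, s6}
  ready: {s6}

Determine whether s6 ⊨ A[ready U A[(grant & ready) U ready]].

Sat(grant & ready) = {s6}
A[(grant & ready) U ready]: least fixpoint, start Z0 = Sat(ready) = {s6}, add states in Sat(grant & ready) with every successor in Z. Already a fixed point.
Sat(A[(grant & ready) U ready]) = {s6}
A[ready U A[(grant & ready) U ready]]: least fixpoint, start Z0 = Sat(A[(grant & ready) U ready]) = {s6}, add states in Sat(ready) with every successor in Z. Already a fixed point.
Sat(A[ready U A[(grant & ready) U ready]]) = {s6}
s6 ∈ Sat(A[ready U A[(grant & ready) U ready]]) = {s6}, so the formula holds at s6.

Yes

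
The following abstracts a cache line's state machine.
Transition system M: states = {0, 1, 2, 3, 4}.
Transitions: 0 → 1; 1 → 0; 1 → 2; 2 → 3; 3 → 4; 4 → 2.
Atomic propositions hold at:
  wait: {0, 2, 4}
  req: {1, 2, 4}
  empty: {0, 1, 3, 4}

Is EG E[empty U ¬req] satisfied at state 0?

Yes

Sat(¬req) = {0, 3}
E[empty U ¬req]: least fixpoint, start Z0 = Sat(¬req) = {0, 3}, add states in Sat(empty) with some successor in Z. Z1 = {0, 1, 3}; fixed.
Sat(E[empty U ¬req]) = {0, 1, 3}
EG E[empty U ¬req]: greatest fixpoint, start Z0 = {0, 1, 3}, keep only states in Sat with some successor in Z. Z1 = {0, 1}; fixed.
Sat(EG E[empty U ¬req]) = {0, 1}
0 ∈ Sat(EG E[empty U ¬req]) = {0, 1}, so the formula holds at 0.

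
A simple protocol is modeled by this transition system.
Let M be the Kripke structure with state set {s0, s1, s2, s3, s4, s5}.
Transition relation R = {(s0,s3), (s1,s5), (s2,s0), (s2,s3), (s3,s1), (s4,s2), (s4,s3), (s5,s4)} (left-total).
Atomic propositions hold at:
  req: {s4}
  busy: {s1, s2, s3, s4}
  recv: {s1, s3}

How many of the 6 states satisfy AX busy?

4

Sat(AX busy) = {s : every successor in {s1, s2, s3, s4}} = {s0, s3, s4, s5}
|Sat(AX busy)| = |{s0, s3, s4, s5}| = 4.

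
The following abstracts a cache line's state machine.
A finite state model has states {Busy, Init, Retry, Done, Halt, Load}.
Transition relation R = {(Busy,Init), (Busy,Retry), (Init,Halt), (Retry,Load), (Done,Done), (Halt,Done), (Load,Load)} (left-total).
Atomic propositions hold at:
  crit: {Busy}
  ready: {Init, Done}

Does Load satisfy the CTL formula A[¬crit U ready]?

Sat(¬crit) = {Init, Retry, Done, Halt, Load}
A[¬crit U ready]: least fixpoint, start Z0 = Sat(ready) = {Init, Done}, add states in Sat(¬crit) with every successor in Z. Z1 = {Init, Done, Halt}; fixed.
Sat(A[¬crit U ready]) = {Init, Done, Halt}
Load ∉ Sat(A[¬crit U ready]) = {Init, Done, Halt}, so the formula does not hold at Load.

No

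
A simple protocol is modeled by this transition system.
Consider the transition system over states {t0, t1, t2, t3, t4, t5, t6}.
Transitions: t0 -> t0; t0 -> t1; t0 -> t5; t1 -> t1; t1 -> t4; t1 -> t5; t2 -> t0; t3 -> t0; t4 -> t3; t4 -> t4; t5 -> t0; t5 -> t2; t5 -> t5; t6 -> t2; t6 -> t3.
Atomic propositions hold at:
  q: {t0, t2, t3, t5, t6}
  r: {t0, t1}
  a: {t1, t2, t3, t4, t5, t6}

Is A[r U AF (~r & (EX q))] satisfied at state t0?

No

Sat(~r) = {t2, t3, t4, t5, t6}
Sat(EX q) = {s : some successor in {t0, t2, t3, t5, t6}} = {t0, t1, t2, t3, t4, t5, t6}
Sat(~r & (EX q)) = {t2, t3, t4, t5, t6}
AF (~r & (EX q)): least fixpoint, start Z0 = {t2, t3, t4, t5, t6}, add states with every successor in Z. Already a fixed point.
Sat(AF (~r & (EX q))) = {t2, t3, t4, t5, t6}
A[r U AF (~r & (EX q))]: least fixpoint, start Z0 = Sat(AF (~r & (EX q))) = {t2, t3, t4, t5, t6}, add states in Sat(r) with every successor in Z. Already a fixed point.
Sat(A[r U AF (~r & (EX q))]) = {t2, t3, t4, t5, t6}
t0 ∉ Sat(A[r U AF (~r & (EX q))]) = {t2, t3, t4, t5, t6}, so the formula does not hold at t0.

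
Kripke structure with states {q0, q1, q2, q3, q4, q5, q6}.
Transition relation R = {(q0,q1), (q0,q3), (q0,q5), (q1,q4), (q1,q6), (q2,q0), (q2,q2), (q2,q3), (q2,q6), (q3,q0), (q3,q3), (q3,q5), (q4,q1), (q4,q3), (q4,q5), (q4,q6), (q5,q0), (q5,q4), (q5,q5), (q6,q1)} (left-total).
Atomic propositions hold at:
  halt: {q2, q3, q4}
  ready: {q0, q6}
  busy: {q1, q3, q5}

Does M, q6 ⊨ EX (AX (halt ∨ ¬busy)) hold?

Sat(¬busy) = {q0, q2, q4, q6}
Sat(halt ∨ ¬busy) = {q0, q2, q3, q4, q6}
Sat(AX (halt ∨ ¬busy)) = {s : every successor in {q0, q2, q3, q4, q6}} = {q1, q2}
Sat(EX (AX (halt ∨ ¬busy))) = {s : some successor in {q1, q2}} = {q0, q2, q4, q6}
q6 ∈ Sat(EX (AX (halt ∨ ¬busy))) = {q0, q2, q4, q6}, so the formula holds at q6.

Yes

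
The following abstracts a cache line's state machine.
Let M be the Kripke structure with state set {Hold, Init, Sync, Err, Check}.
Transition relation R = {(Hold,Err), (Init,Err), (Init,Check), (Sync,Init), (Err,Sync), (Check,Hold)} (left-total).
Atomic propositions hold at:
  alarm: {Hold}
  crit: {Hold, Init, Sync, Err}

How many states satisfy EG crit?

4

EG crit: greatest fixpoint, start Z0 = {Hold, Init, Sync, Err}, keep only states in Sat with some successor in Z. Already a fixed point.
Sat(EG crit) = {Hold, Init, Sync, Err}
|Sat(EG crit)| = |{Hold, Init, Sync, Err}| = 4.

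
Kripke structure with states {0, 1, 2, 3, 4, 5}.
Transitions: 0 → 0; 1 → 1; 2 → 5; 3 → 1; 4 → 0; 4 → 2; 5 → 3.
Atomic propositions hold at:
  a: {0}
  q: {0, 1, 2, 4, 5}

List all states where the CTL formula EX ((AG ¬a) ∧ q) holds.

Sat(¬a) = {1, 2, 3, 4, 5}
AG ¬a: greatest fixpoint, start Z0 = {1, 2, 3, 4, 5}, keep only states in Sat with every successor in Z. Z1 = {1, 2, 3, 5}; fixed.
Sat(AG ¬a) = {1, 2, 3, 5}
Sat((AG ¬a) ∧ q) = {1, 2, 5}
Sat(EX ((AG ¬a) ∧ q)) = {s : some successor in {1, 2, 5}} = {1, 2, 3, 4}

{1, 2, 3, 4}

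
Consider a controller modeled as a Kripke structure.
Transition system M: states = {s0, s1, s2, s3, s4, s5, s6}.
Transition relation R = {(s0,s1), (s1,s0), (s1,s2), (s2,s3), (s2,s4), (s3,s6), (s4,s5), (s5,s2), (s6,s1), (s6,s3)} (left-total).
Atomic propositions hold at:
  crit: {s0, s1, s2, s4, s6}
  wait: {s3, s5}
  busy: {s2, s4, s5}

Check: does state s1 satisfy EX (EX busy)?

Sat(EX busy) = {s : some successor in {s2, s4, s5}} = {s1, s2, s4, s5}
Sat(EX (EX busy)) = {s : some successor in {s1, s2, s4, s5}} = {s0, s1, s2, s4, s5, s6}
s1 ∈ Sat(EX (EX busy)) = {s0, s1, s2, s4, s5, s6}, so the formula holds at s1.

Yes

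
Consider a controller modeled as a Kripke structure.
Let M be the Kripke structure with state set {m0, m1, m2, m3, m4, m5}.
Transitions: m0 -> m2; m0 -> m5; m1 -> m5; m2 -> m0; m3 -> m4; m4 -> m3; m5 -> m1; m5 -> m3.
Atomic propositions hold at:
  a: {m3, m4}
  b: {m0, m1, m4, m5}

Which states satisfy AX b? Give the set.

{m1, m2, m3}

Sat(AX b) = {s : every successor in {m0, m1, m4, m5}} = {m1, m2, m3}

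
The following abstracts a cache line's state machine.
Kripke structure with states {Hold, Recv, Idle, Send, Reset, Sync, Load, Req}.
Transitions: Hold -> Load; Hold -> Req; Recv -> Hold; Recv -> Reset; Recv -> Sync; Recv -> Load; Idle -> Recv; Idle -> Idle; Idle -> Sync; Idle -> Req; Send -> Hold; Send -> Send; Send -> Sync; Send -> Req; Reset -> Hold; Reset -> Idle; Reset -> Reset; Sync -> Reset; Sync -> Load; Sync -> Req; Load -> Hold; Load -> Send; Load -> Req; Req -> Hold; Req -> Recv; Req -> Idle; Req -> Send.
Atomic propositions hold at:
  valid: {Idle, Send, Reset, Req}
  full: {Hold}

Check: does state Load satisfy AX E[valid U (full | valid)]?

Yes

Sat(full | valid) = {Hold, Idle, Send, Reset, Req}
E[valid U (full | valid)]: least fixpoint, start Z0 = Sat((full | valid)) = {Hold, Idle, Send, Reset, Req}, add states in Sat(valid) with some successor in Z. Already a fixed point.
Sat(E[valid U (full | valid)]) = {Hold, Idle, Send, Reset, Req}
Sat(AX E[valid U (full | valid)]) = {s : every successor in {Hold, Idle, Send, Reset, Req}} = {Reset, Load}
Load ∈ Sat(AX E[valid U (full | valid)]) = {Reset, Load}, so the formula holds at Load.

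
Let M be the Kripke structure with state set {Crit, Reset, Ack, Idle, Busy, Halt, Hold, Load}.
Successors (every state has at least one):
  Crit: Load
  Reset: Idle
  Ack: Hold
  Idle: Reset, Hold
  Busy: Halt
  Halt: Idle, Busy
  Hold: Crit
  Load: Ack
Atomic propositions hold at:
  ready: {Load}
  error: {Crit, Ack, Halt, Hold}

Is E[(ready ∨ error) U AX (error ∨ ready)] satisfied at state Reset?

Sat(ready ∨ error) = {Crit, Ack, Halt, Hold, Load}
Sat(error ∨ ready) = {Crit, Ack, Halt, Hold, Load}
Sat(AX (error ∨ ready)) = {s : every successor in {Crit, Ack, Halt, Hold, Load}} = {Crit, Ack, Busy, Hold, Load}
E[(ready ∨ error) U AX (error ∨ ready)]: least fixpoint, start Z0 = Sat(AX (error ∨ ready)) = {Crit, Ack, Busy, Hold, Load}, add states in Sat(ready ∨ error) with some successor in Z. Z1 = {Crit, Ack, Busy, Halt, Hold, Load}; fixed.
Sat(E[(ready ∨ error) U AX (error ∨ ready)]) = {Crit, Ack, Busy, Halt, Hold, Load}
Reset ∉ Sat(E[(ready ∨ error) U AX (error ∨ ready)]) = {Crit, Ack, Busy, Halt, Hold, Load}, so the formula does not hold at Reset.

No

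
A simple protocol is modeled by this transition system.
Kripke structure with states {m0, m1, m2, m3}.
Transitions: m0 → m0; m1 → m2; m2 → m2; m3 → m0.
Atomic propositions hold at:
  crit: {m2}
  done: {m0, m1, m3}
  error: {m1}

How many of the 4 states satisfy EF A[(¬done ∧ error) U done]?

Sat(¬done) = {m2}
Sat(¬done ∧ error) = ∅
A[(¬done ∧ error) U done]: least fixpoint, start Z0 = Sat(done) = {m0, m1, m3}, add states in Sat(¬done ∧ error) with every successor in Z. Already a fixed point.
Sat(A[(¬done ∧ error) U done]) = {m0, m1, m3}
EF A[(¬done ∧ error) U done]: least fixpoint, start Z0 = {m0, m1, m3}, add states with some successor in Z. Already a fixed point.
Sat(EF A[(¬done ∧ error) U done]) = {m0, m1, m3}
|Sat(EF A[(¬done ∧ error) U done])| = |{m0, m1, m3}| = 3.

3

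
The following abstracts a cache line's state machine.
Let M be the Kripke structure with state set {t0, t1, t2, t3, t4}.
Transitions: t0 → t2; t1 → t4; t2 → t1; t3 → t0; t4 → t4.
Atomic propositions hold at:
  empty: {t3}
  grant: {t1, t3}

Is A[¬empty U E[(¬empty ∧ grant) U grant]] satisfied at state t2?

Yes

Sat(¬empty) = {t0, t1, t2, t4}
Sat(¬empty ∧ grant) = {t1}
E[(¬empty ∧ grant) U grant]: least fixpoint, start Z0 = Sat(grant) = {t1, t3}, add states in Sat(¬empty ∧ grant) with some successor in Z. Already a fixed point.
Sat(E[(¬empty ∧ grant) U grant]) = {t1, t3}
A[¬empty U E[(¬empty ∧ grant) U grant]]: least fixpoint, start Z0 = Sat(E[(¬empty ∧ grant) U grant]) = {t1, t3}, add states in Sat(¬empty) with every successor in Z. Z1 = {t1, t2, t3}; Z2 = {t0, t1, t2, t3}; fixed.
Sat(A[¬empty U E[(¬empty ∧ grant) U grant]]) = {t0, t1, t2, t3}
t2 ∈ Sat(A[¬empty U E[(¬empty ∧ grant) U grant]]) = {t0, t1, t2, t3}, so the formula holds at t2.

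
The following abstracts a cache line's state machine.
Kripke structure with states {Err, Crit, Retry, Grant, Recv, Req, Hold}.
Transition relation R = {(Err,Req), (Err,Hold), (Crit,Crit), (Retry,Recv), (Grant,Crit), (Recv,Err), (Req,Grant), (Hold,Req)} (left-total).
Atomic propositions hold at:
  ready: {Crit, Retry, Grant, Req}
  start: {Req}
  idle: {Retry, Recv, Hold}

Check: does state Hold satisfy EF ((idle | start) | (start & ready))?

Yes

Sat(idle | start) = {Retry, Recv, Req, Hold}
Sat(start & ready) = {Req}
Sat((idle | start) | (start & ready)) = {Retry, Recv, Req, Hold}
EF ((idle | start) | (start & ready)): least fixpoint, start Z0 = {Retry, Recv, Req, Hold}, add states with some successor in Z. Z1 = {Err, Retry, Recv, Req, Hold}; fixed.
Sat(EF ((idle | start) | (start & ready))) = {Err, Retry, Recv, Req, Hold}
Hold ∈ Sat(EF ((idle | start) | (start & ready))) = {Err, Retry, Recv, Req, Hold}, so the formula holds at Hold.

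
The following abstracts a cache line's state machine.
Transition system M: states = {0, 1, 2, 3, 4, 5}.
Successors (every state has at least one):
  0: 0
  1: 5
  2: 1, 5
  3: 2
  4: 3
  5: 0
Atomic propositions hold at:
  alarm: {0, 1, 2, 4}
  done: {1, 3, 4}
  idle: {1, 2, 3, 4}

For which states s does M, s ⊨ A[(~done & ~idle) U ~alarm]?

Sat(~done) = {0, 2, 5}
Sat(~idle) = {0, 5}
Sat(~done & ~idle) = {0, 5}
Sat(~alarm) = {3, 5}
A[(~done & ~idle) U ~alarm]: least fixpoint, start Z0 = Sat(~alarm) = {3, 5}, add states in Sat(~done & ~idle) with every successor in Z. Already a fixed point.
Sat(A[(~done & ~idle) U ~alarm]) = {3, 5}

{3, 5}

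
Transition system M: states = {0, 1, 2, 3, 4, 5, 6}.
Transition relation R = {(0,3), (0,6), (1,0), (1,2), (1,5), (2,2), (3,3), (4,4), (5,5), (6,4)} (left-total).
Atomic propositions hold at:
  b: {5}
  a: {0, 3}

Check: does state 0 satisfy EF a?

EF a: least fixpoint, start Z0 = {0, 3}, add states with some successor in Z. Z1 = {0, 1, 3}; fixed.
Sat(EF a) = {0, 1, 3}
0 ∈ Sat(EF a) = {0, 1, 3}, so the formula holds at 0.

Yes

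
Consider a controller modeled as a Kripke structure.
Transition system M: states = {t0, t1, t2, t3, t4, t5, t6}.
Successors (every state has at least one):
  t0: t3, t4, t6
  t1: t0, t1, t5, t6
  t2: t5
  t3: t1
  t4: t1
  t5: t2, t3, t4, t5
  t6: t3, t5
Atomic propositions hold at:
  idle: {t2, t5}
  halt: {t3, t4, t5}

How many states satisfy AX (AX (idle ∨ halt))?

Sat(idle ∨ halt) = {t2, t3, t4, t5}
Sat(AX (idle ∨ halt)) = {s : every successor in {t2, t3, t4, t5}} = {t2, t5, t6}
Sat(AX (AX (idle ∨ halt))) = {s : every successor in {t2, t5, t6}} = {t2}
|Sat(AX (AX (idle ∨ halt)))| = |{t2}| = 1.

1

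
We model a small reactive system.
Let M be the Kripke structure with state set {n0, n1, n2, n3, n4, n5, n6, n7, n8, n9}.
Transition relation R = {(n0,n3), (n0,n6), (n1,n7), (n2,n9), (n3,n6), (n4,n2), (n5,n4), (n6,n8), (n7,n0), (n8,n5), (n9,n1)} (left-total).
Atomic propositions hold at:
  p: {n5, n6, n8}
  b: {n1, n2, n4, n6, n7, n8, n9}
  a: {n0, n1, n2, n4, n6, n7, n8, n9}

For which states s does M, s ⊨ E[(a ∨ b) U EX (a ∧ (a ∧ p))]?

Sat(a ∨ b) = {n0, n1, n2, n4, n6, n7, n8, n9}
Sat(a ∧ p) = {n6, n8}
Sat(a ∧ (a ∧ p)) = {n6, n8}
Sat(EX (a ∧ (a ∧ p))) = {s : some successor in {n6, n8}} = {n0, n3, n6}
E[(a ∨ b) U EX (a ∧ (a ∧ p))]: least fixpoint, start Z0 = Sat(EX (a ∧ (a ∧ p))) = {n0, n3, n6}, add states in Sat(a ∨ b) with some successor in Z. Z1 = {n0, n3, n6, n7}; Z2 = {n0, n1, n3, n6, n7}; Z3 = {n0, n1, n3, n6, n7, n9}; Z4 = {n0, n1, n2, n3, n6, n7, n9}; Z5 = {n0, n1, n2, n3, n4, n6, n7, n9}; fixed.
Sat(E[(a ∨ b) U EX (a ∧ (a ∧ p))]) = {n0, n1, n2, n3, n4, n6, n7, n9}

{n0, n1, n2, n3, n4, n6, n7, n9}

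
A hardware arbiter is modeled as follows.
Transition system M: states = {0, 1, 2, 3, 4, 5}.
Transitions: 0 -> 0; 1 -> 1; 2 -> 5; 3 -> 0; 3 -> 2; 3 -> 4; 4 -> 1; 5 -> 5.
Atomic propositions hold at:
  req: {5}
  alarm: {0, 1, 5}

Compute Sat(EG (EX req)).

{2, 5}

Sat(EX req) = {s : some successor in {5}} = {2, 5}
EG (EX req): greatest fixpoint, start Z0 = {2, 5}, keep only states in Sat with some successor in Z. Already a fixed point.
Sat(EG (EX req)) = {2, 5}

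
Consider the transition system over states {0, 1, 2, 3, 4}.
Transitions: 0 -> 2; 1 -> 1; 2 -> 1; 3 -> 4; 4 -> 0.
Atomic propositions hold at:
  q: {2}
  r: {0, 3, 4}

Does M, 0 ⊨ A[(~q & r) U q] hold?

Sat(~q) = {0, 1, 3, 4}
Sat(~q & r) = {0, 3, 4}
A[(~q & r) U q]: least fixpoint, start Z0 = Sat(q) = {2}, add states in Sat(~q & r) with every successor in Z. Z1 = {0, 2}; Z2 = {0, 2, 4}; Z3 = {0, 2, 3, 4}; fixed.
Sat(A[(~q & r) U q]) = {0, 2, 3, 4}
0 ∈ Sat(A[(~q & r) U q]) = {0, 2, 3, 4}, so the formula holds at 0.

Yes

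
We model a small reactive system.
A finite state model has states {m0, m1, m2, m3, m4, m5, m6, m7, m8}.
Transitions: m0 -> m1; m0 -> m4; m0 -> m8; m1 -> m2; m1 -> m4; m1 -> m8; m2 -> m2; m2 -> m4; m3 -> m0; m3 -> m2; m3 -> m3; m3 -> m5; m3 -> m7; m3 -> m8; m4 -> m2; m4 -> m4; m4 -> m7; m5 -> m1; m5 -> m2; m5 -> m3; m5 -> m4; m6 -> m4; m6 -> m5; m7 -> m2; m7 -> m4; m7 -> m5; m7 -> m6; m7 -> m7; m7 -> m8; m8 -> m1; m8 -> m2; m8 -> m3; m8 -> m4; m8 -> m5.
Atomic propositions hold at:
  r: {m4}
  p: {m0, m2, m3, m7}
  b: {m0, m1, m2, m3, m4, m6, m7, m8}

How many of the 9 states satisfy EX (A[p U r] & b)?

8

A[p U r]: least fixpoint, start Z0 = Sat(r) = {m4}, add states in Sat(p) with every successor in Z. Already a fixed point.
Sat(A[p U r]) = {m4}
Sat(A[p U r] & b) = {m4}
Sat(EX (A[p U r] & b)) = {s : some successor in {m4}} = {m0, m1, m2, m4, m5, m6, m7, m8}
|Sat(EX (A[p U r] & b))| = |{m0, m1, m2, m4, m5, m6, m7, m8}| = 8.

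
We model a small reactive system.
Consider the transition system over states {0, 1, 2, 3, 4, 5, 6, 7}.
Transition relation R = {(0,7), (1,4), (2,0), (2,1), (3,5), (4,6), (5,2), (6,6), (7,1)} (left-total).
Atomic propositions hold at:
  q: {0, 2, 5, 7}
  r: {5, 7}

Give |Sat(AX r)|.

2

Sat(AX r) = {s : every successor in {5, 7}} = {0, 3}
|Sat(AX r)| = |{0, 3}| = 2.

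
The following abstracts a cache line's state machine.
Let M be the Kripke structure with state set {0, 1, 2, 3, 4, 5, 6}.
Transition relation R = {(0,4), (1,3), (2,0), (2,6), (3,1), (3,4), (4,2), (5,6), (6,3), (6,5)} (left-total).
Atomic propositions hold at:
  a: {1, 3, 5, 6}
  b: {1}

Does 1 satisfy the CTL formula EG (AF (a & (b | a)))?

Sat(b | a) = {1, 3, 5, 6}
Sat(a & (b | a)) = {1, 3, 5, 6}
AF (a & (b | a)): least fixpoint, start Z0 = {1, 3, 5, 6}, add states with every successor in Z. Already a fixed point.
Sat(AF (a & (b | a))) = {1, 3, 5, 6}
EG (AF (a & (b | a))): greatest fixpoint, start Z0 = {1, 3, 5, 6}, keep only states in Sat with some successor in Z. Already a fixed point.
Sat(EG (AF (a & (b | a)))) = {1, 3, 5, 6}
1 ∈ Sat(EG (AF (a & (b | a)))) = {1, 3, 5, 6}, so the formula holds at 1.

Yes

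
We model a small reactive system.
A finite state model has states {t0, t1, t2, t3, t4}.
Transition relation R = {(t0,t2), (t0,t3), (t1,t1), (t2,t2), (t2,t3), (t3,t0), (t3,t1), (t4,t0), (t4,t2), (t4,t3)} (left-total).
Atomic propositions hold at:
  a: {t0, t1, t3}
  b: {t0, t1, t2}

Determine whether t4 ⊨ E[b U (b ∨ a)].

Sat(b ∨ a) = {t0, t1, t2, t3}
E[b U (b ∨ a)]: least fixpoint, start Z0 = Sat((b ∨ a)) = {t0, t1, t2, t3}, add states in Sat(b) with some successor in Z. Already a fixed point.
Sat(E[b U (b ∨ a)]) = {t0, t1, t2, t3}
t4 ∉ Sat(E[b U (b ∨ a)]) = {t0, t1, t2, t3}, so the formula does not hold at t4.

No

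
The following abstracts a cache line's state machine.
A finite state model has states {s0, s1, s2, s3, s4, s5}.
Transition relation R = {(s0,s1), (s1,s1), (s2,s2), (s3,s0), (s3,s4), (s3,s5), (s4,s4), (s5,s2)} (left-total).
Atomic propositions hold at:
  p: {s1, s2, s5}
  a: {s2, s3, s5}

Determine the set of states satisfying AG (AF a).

AF a: least fixpoint, start Z0 = {s2, s3, s5}, add states with every successor in Z. Already a fixed point.
Sat(AF a) = {s2, s3, s5}
AG (AF a): greatest fixpoint, start Z0 = {s2, s3, s5}, keep only states in Sat with every successor in Z. Z1 = {s2, s5}; fixed.
Sat(AG (AF a)) = {s2, s5}

{s2, s5}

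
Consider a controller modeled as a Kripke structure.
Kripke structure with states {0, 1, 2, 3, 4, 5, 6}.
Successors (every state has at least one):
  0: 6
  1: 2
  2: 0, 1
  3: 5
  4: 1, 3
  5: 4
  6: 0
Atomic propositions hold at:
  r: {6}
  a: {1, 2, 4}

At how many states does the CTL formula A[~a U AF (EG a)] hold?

5

Sat(~a) = {0, 3, 5, 6}
EG a: greatest fixpoint, start Z0 = {1, 2, 4}, keep only states in Sat with some successor in Z. Already a fixed point.
Sat(EG a) = {1, 2, 4}
AF (EG a): least fixpoint, start Z0 = {1, 2, 4}, add states with every successor in Z. Z1 = {1, 2, 4, 5}; Z2 = {1, 2, 3, 4, 5}; fixed.
Sat(AF (EG a)) = {1, 2, 3, 4, 5}
A[~a U AF (EG a)]: least fixpoint, start Z0 = Sat(AF (EG a)) = {1, 2, 3, 4, 5}, add states in Sat(~a) with every successor in Z. Already a fixed point.
Sat(A[~a U AF (EG a)]) = {1, 2, 3, 4, 5}
|Sat(A[~a U AF (EG a)])| = |{1, 2, 3, 4, 5}| = 5.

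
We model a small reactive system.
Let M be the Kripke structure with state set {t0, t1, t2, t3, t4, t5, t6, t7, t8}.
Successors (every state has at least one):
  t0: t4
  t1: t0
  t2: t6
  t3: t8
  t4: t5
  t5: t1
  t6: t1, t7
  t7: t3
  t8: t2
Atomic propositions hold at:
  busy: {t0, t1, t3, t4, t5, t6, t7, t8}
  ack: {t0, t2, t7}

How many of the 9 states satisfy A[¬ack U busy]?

8

Sat(¬ack) = {t1, t3, t4, t5, t6, t8}
A[¬ack U busy]: least fixpoint, start Z0 = Sat(busy) = {t0, t1, t3, t4, t5, t6, t7, t8}, add states in Sat(¬ack) with every successor in Z. Already a fixed point.
Sat(A[¬ack U busy]) = {t0, t1, t3, t4, t5, t6, t7, t8}
|Sat(A[¬ack U busy])| = |{t0, t1, t3, t4, t5, t6, t7, t8}| = 8.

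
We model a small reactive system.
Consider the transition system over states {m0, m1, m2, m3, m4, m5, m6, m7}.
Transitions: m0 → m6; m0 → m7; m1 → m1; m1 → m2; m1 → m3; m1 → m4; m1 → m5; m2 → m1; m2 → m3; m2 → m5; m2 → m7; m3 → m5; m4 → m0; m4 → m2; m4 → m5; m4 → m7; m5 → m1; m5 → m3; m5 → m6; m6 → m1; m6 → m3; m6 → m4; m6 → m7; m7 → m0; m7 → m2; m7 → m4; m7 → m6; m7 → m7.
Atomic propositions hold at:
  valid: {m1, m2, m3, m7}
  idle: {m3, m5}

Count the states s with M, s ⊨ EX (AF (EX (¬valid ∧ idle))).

Sat(¬valid) = {m0, m4, m5, m6}
Sat(¬valid ∧ idle) = {m5}
Sat(EX (¬valid ∧ idle)) = {s : some successor in {m5}} = {m1, m2, m3, m4}
AF (EX (¬valid ∧ idle)): least fixpoint, start Z0 = {m1, m2, m3, m4}, add states with every successor in Z. Already a fixed point.
Sat(AF (EX (¬valid ∧ idle))) = {m1, m2, m3, m4}
Sat(EX (AF (EX (¬valid ∧ idle)))) = {s : some successor in {m1, m2, m3, m4}} = {m1, m2, m4, m5, m6, m7}
|Sat(EX (AF (EX (¬valid ∧ idle))))| = |{m1, m2, m4, m5, m6, m7}| = 6.

6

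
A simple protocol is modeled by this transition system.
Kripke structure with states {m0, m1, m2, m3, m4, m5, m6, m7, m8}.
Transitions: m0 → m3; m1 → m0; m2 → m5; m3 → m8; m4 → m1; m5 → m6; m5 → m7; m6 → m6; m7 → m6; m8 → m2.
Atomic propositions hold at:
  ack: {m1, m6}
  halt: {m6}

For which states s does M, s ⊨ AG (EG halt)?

{m6}

EG halt: greatest fixpoint, start Z0 = {m6}, keep only states in Sat with some successor in Z. Already a fixed point.
Sat(EG halt) = {m6}
AG (EG halt): greatest fixpoint, start Z0 = {m6}, keep only states in Sat with every successor in Z. Already a fixed point.
Sat(AG (EG halt)) = {m6}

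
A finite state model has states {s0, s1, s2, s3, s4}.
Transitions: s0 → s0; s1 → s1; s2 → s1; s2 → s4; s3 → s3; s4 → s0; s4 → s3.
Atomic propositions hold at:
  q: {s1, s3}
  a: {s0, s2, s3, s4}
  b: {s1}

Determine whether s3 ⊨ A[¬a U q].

Sat(¬a) = {s1}
A[¬a U q]: least fixpoint, start Z0 = Sat(q) = {s1, s3}, add states in Sat(¬a) with every successor in Z. Already a fixed point.
Sat(A[¬a U q]) = {s1, s3}
s3 ∈ Sat(A[¬a U q]) = {s1, s3}, so the formula holds at s3.

Yes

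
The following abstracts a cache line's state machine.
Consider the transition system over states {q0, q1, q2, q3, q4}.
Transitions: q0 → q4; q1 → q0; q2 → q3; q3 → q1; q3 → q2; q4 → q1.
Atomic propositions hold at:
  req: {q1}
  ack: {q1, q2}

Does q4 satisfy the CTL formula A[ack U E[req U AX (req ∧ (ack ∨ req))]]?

Sat(ack ∨ req) = {q1, q2}
Sat(req ∧ (ack ∨ req)) = {q1}
Sat(AX (req ∧ (ack ∨ req))) = {s : every successor in {q1}} = {q4}
E[req U AX (req ∧ (ack ∨ req))]: least fixpoint, start Z0 = Sat(AX (req ∧ (ack ∨ req))) = {q4}, add states in Sat(req) with some successor in Z. Already a fixed point.
Sat(E[req U AX (req ∧ (ack ∨ req))]) = {q4}
A[ack U E[req U AX (req ∧ (ack ∨ req))]]: least fixpoint, start Z0 = Sat(E[req U AX (req ∧ (ack ∨ req))]) = {q4}, add states in Sat(ack) with every successor in Z. Already a fixed point.
Sat(A[ack U E[req U AX (req ∧ (ack ∨ req))]]) = {q4}
q4 ∈ Sat(A[ack U E[req U AX (req ∧ (ack ∨ req))]]) = {q4}, so the formula holds at q4.

Yes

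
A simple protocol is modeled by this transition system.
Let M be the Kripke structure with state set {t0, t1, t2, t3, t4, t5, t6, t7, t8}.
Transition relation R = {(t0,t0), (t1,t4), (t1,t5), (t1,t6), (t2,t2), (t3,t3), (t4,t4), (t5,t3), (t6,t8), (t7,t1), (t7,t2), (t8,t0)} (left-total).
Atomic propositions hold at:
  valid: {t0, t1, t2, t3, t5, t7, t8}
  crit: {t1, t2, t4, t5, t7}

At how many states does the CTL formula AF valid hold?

AF valid: least fixpoint, start Z0 = {t0, t1, t2, t3, t5, t7, t8}, add states with every successor in Z. Z1 = {t0, t1, t2, t3, t5, t6, t7, t8}; fixed.
Sat(AF valid) = {t0, t1, t2, t3, t5, t6, t7, t8}
|Sat(AF valid)| = |{t0, t1, t2, t3, t5, t6, t7, t8}| = 8.

8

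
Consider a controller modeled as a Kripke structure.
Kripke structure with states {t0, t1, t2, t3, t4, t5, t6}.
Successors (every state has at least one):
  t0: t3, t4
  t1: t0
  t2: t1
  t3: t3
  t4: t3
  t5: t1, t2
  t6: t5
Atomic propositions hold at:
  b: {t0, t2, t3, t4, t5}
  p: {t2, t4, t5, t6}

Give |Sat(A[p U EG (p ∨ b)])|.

Sat(p ∨ b) = {t0, t2, t3, t4, t5, t6}
EG (p ∨ b): greatest fixpoint, start Z0 = {t0, t2, t3, t4, t5, t6}, keep only states in Sat with some successor in Z. Z1 = {t0, t3, t4, t5, t6}; Z2 = {t0, t3, t4, t6}; Z3 = {t0, t3, t4}; fixed.
Sat(EG (p ∨ b)) = {t0, t3, t4}
A[p U EG (p ∨ b)]: least fixpoint, start Z0 = Sat(EG (p ∨ b)) = {t0, t3, t4}, add states in Sat(p) with every successor in Z. Already a fixed point.
Sat(A[p U EG (p ∨ b)]) = {t0, t3, t4}
|Sat(A[p U EG (p ∨ b)])| = |{t0, t3, t4}| = 3.

3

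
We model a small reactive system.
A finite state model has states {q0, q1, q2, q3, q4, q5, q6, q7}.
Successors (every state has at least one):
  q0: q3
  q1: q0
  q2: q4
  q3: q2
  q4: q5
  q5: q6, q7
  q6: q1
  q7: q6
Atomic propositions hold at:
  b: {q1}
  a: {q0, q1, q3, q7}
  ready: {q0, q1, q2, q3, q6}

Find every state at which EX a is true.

{q0, q1, q5, q6}

Sat(EX a) = {s : some successor in {q0, q1, q3, q7}} = {q0, q1, q5, q6}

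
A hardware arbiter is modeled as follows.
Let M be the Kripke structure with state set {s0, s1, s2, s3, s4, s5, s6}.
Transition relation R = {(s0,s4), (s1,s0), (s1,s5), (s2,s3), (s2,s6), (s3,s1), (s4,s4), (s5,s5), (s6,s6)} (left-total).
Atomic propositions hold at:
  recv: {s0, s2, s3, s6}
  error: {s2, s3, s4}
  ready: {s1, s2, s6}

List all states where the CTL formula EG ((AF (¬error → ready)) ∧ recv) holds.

Sat(¬error) = {s0, s1, s5, s6}
Sat(¬error → ready) = {s1, s2, s3, s4, s6}
AF (¬error → ready): least fixpoint, start Z0 = {s1, s2, s3, s4, s6}, add states with every successor in Z. Z1 = {s0, s1, s2, s3, s4, s6}; fixed.
Sat(AF (¬error → ready)) = {s0, s1, s2, s3, s4, s6}
Sat((AF (¬error → ready)) ∧ recv) = {s0, s2, s3, s6}
EG ((AF (¬error → ready)) ∧ recv): greatest fixpoint, start Z0 = {s0, s2, s3, s6}, keep only states in Sat with some successor in Z. Z1 = {s2, s6}; fixed.
Sat(EG ((AF (¬error → ready)) ∧ recv)) = {s2, s6}

{s2, s6}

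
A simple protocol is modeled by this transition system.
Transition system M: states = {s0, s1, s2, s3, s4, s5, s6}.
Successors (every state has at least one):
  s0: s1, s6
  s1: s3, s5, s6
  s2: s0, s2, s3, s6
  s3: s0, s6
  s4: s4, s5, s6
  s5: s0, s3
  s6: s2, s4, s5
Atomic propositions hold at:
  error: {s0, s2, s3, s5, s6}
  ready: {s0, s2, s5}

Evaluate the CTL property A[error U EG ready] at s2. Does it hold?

Yes

EG ready: greatest fixpoint, start Z0 = {s0, s2, s5}, keep only states in Sat with some successor in Z. Z1 = {s2, s5}; Z2 = {s2}; fixed.
Sat(EG ready) = {s2}
A[error U EG ready]: least fixpoint, start Z0 = Sat(EG ready) = {s2}, add states in Sat(error) with every successor in Z. Already a fixed point.
Sat(A[error U EG ready]) = {s2}
s2 ∈ Sat(A[error U EG ready]) = {s2}, so the formula holds at s2.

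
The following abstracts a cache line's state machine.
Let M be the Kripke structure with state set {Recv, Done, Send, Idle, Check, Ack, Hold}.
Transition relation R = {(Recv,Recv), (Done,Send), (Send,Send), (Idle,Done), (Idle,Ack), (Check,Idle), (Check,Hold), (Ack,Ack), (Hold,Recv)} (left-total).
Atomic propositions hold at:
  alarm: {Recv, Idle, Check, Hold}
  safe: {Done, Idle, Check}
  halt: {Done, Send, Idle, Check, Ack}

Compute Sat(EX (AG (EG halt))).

EG halt: greatest fixpoint, start Z0 = {Done, Send, Idle, Check, Ack}, keep only states in Sat with some successor in Z. Already a fixed point.
Sat(EG halt) = {Done, Send, Idle, Check, Ack}
AG (EG halt): greatest fixpoint, start Z0 = {Done, Send, Idle, Check, Ack}, keep only states in Sat with every successor in Z. Z1 = {Done, Send, Idle, Ack}; fixed.
Sat(AG (EG halt)) = {Done, Send, Idle, Ack}
Sat(EX (AG (EG halt))) = {s : some successor in {Done, Send, Idle, Ack}} = {Done, Send, Idle, Check, Ack}

{Done, Send, Idle, Check, Ack}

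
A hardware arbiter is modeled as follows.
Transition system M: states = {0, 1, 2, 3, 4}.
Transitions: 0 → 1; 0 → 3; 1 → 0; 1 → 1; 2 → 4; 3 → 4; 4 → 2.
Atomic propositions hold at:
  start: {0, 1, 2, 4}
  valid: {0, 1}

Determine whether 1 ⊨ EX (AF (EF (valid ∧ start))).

Sat(valid ∧ start) = {0, 1}
EF (valid ∧ start): least fixpoint, start Z0 = {0, 1}, add states with some successor in Z. Already a fixed point.
Sat(EF (valid ∧ start)) = {0, 1}
AF (EF (valid ∧ start)): least fixpoint, start Z0 = {0, 1}, add states with every successor in Z. Already a fixed point.
Sat(AF (EF (valid ∧ start))) = {0, 1}
Sat(EX (AF (EF (valid ∧ start)))) = {s : some successor in {0, 1}} = {0, 1}
1 ∈ Sat(EX (AF (EF (valid ∧ start)))) = {0, 1}, so the formula holds at 1.

Yes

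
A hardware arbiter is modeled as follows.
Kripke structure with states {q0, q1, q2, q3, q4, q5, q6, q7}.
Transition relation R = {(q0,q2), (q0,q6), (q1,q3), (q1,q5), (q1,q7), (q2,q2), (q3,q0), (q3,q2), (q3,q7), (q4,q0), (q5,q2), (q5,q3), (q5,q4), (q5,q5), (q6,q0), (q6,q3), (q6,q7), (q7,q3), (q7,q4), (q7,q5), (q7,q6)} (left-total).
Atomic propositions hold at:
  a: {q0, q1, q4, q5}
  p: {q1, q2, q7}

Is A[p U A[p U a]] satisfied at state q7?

No

A[p U a]: least fixpoint, start Z0 = Sat(a) = {q0, q1, q4, q5}, add states in Sat(p) with every successor in Z. Already a fixed point.
Sat(A[p U a]) = {q0, q1, q4, q5}
A[p U A[p U a]]: least fixpoint, start Z0 = Sat(A[p U a]) = {q0, q1, q4, q5}, add states in Sat(p) with every successor in Z. Already a fixed point.
Sat(A[p U A[p U a]]) = {q0, q1, q4, q5}
q7 ∉ Sat(A[p U A[p U a]]) = {q0, q1, q4, q5}, so the formula does not hold at q7.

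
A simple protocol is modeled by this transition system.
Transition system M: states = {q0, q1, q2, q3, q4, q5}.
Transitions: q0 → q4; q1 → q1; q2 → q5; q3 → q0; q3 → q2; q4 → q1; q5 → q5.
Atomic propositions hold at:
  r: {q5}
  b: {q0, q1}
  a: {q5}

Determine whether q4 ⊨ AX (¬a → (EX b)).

Yes

Sat(¬a) = {q0, q1, q2, q3, q4}
Sat(EX b) = {s : some successor in {q0, q1}} = {q1, q3, q4}
Sat(¬a → (EX b)) = {q1, q3, q4, q5}
Sat(AX (¬a → (EX b))) = {s : every successor in {q1, q3, q4, q5}} = {q0, q1, q2, q4, q5}
q4 ∈ Sat(AX (¬a → (EX b))) = {q0, q1, q2, q4, q5}, so the formula holds at q4.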